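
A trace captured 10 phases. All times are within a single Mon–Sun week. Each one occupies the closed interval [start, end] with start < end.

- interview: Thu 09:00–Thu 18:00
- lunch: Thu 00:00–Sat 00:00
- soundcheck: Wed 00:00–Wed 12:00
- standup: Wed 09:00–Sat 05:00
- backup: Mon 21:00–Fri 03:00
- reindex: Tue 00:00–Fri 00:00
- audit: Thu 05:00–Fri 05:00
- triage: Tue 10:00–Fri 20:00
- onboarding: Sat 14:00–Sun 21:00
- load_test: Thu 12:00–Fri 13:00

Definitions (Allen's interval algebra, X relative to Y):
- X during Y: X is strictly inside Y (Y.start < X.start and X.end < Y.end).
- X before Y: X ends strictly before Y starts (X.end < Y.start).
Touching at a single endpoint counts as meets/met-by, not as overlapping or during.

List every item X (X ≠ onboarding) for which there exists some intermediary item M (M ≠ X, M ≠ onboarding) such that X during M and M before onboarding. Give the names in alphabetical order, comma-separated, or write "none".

audit, interview, load_test, lunch, reindex, soundcheck

Target onboarding = [Sat 14:00, Sun 21:00].
Intermediaries M with M before onboarding: audit, backup, interview, load_test, lunch, reindex, soundcheck, standup, triage.
Via audit — items with X during audit: interview.
Via backup — items with X during backup: interview, reindex, soundcheck.
Via interview — items with X during interview: none.
Via load_test — items with X during load_test: none.
Via lunch — items with X during lunch: audit, interview, load_test.
Via reindex — items with X during reindex: interview, soundcheck.
Via soundcheck — items with X during soundcheck: none.
Via standup — items with X during standup: audit, interview, load_test, lunch.
Via triage — items with X during triage: audit, interview, load_test, soundcheck.
Union: audit, interview, load_test, lunch, reindex, soundcheck.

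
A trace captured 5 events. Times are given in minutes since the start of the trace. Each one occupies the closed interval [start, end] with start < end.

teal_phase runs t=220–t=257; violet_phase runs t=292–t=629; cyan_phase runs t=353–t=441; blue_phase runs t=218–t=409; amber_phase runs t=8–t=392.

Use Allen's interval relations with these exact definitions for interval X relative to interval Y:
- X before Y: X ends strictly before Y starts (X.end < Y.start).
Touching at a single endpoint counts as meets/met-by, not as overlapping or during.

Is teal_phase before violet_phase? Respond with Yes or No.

teal_phase = [t=220, t=257], violet_phase = [t=292, t=629].
Actual relation of teal_phase to violet_phase: before.
Asked whether 'before' holds → Yes.

Yes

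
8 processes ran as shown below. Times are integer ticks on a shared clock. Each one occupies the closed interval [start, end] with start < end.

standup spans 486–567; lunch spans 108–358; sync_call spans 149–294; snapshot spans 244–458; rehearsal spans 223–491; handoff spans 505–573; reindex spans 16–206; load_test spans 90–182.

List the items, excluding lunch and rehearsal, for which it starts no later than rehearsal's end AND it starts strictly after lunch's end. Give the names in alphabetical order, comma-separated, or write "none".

standup

Conditions: its start is no later than rehearsal's end (X.start <= 491) AND its start is strictly after lunch's end (X.start > 358).
handoff: start 505 <= 491? ✗; start 505 > 358? ✓ → no.
load_test: start 90 <= 491? ✓; start 90 > 358? ✗ → no.
reindex: start 16 <= 491? ✓; start 16 > 358? ✗ → no.
snapshot: start 244 <= 491? ✓; start 244 > 358? ✗ → no.
standup: start 486 <= 491? ✓; start 486 > 358? ✓ → yes.
sync_call: start 149 <= 491? ✓; start 149 > 358? ✗ → no.
Result: standup.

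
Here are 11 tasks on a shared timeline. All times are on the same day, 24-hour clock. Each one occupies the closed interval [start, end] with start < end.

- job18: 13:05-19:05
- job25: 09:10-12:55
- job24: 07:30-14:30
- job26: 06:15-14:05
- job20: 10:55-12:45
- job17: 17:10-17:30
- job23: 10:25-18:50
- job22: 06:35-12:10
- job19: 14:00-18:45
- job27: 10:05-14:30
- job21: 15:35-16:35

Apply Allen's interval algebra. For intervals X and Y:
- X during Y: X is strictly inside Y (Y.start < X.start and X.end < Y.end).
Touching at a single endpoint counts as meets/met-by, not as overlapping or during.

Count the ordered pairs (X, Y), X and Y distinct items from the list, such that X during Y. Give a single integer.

16

Checking all 110 ordered pairs for relation 'during'; matching pairs in alphabetical order:
(job17, job18): job17 during job18 ✓
(job17, job19): job17 during job19 ✓
(job17, job23): job17 during job23 ✓
(job19, job18): job19 during job18 ✓
(job19, job23): job19 during job23 ✓
(job20, job23): job20 during job23 ✓
(job20, job24): job20 during job24 ✓
(job20, job25): job20 during job25 ✓
(job20, job26): job20 during job26 ✓
(job20, job27): job20 during job27 ✓
(job21, job18): job21 during job18 ✓
(job21, job19): job21 during job19 ✓
(job21, job23): job21 during job23 ✓
(job22, job26): job22 during job26 ✓
(job25, job24): job25 during job24 ✓
(job25, job26): job25 during job26 ✓
Count: 16.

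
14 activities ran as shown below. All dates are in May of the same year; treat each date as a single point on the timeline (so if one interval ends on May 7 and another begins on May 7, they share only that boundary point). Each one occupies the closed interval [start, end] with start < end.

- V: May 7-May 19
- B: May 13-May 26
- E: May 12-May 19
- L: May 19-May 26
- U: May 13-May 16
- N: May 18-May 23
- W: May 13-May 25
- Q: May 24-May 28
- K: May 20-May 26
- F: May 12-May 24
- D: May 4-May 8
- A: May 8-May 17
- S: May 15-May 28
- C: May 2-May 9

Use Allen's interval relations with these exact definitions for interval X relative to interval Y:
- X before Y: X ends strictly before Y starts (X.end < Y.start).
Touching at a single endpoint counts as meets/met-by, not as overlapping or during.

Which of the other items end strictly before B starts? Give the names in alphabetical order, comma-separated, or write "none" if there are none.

C, D

Target B = [May 13, May 26].
A [May 8, May 17] → overlaps → no.
C [May 2, May 9] → before → yes.
D [May 4, May 8] → before → yes.
E [May 12, May 19] → overlaps → no.
F [May 12, May 24] → overlaps → no.
K [May 20, May 26] → finishes → no.
L [May 19, May 26] → finishes → no.
N [May 18, May 23] → during → no.
Q [May 24, May 28] → overlapped-by → no.
S [May 15, May 28] → overlapped-by → no.
U [May 13, May 16] → starts → no.
V [May 7, May 19] → overlaps → no.
W [May 13, May 25] → starts → no.
Result: C, D.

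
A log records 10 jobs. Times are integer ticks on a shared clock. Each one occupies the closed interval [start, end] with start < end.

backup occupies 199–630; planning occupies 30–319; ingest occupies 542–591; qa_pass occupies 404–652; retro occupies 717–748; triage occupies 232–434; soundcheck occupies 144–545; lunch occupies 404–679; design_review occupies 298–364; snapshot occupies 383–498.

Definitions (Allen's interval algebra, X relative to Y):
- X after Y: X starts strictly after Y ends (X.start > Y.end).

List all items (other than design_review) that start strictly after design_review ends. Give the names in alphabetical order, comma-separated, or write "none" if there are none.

ingest, lunch, qa_pass, retro, snapshot

Target design_review = [298, 364].
backup [199, 630] → contains → no.
ingest [542, 591] → after → yes.
lunch [404, 679] → after → yes.
planning [30, 319] → overlaps → no.
qa_pass [404, 652] → after → yes.
retro [717, 748] → after → yes.
snapshot [383, 498] → after → yes.
soundcheck [144, 545] → contains → no.
triage [232, 434] → contains → no.
Result: ingest, lunch, qa_pass, retro, snapshot.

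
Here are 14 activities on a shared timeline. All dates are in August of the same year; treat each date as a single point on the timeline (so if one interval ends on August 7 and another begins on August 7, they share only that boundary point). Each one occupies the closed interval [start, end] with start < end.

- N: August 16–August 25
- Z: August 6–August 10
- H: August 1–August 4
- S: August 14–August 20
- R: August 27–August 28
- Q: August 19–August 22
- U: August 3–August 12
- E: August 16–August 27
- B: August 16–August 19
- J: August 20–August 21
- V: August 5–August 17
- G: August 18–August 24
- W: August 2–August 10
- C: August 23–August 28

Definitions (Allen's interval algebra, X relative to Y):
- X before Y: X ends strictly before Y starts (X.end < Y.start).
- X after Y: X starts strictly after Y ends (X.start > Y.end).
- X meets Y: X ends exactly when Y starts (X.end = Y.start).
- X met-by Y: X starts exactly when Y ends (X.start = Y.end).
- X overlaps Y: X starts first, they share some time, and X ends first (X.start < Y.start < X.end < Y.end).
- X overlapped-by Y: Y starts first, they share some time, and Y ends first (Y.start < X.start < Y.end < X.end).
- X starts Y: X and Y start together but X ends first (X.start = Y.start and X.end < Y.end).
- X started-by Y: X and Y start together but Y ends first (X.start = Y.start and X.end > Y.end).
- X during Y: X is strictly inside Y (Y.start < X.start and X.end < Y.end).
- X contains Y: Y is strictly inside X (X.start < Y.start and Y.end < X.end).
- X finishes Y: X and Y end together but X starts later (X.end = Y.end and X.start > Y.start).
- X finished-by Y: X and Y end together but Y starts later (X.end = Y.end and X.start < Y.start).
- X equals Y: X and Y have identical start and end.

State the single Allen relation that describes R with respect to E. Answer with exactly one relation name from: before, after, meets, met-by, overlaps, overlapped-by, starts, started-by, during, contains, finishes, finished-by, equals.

R = [August 27, August 28]; E = [August 16, August 27].
Compare endpoints: R.start > E.start, R.start = E.end, R.end > E.start, R.end > E.end.
That pattern is 'met-by'.

met-by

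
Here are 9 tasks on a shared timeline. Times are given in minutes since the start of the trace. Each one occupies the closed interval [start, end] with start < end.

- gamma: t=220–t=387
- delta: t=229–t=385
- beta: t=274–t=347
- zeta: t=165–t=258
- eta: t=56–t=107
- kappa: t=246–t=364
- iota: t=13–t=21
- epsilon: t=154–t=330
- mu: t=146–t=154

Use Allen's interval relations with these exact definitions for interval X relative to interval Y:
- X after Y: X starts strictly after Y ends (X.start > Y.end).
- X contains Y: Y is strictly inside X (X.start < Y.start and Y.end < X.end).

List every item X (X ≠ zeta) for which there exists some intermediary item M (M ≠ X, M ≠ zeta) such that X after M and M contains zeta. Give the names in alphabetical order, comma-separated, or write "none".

none

Target zeta = [t=165, t=258].
Intermediaries M with M contains zeta: epsilon.
Via epsilon — items with X after epsilon: none.
Union: none.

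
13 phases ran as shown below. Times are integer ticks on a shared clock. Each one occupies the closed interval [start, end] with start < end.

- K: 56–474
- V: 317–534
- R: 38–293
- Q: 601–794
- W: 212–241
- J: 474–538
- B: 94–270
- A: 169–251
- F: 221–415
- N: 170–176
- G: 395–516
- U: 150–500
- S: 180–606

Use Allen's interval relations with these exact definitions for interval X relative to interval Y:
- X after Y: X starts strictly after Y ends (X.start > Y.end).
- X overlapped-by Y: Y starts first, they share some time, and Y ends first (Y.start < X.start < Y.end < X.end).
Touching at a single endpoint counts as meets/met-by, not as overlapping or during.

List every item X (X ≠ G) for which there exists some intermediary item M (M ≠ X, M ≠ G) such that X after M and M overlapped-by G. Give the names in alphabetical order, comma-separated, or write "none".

Target G = [395, 516].
Intermediaries M with M overlapped-by G: J.
Via J — items with X after J: Q.
Union: Q.

Q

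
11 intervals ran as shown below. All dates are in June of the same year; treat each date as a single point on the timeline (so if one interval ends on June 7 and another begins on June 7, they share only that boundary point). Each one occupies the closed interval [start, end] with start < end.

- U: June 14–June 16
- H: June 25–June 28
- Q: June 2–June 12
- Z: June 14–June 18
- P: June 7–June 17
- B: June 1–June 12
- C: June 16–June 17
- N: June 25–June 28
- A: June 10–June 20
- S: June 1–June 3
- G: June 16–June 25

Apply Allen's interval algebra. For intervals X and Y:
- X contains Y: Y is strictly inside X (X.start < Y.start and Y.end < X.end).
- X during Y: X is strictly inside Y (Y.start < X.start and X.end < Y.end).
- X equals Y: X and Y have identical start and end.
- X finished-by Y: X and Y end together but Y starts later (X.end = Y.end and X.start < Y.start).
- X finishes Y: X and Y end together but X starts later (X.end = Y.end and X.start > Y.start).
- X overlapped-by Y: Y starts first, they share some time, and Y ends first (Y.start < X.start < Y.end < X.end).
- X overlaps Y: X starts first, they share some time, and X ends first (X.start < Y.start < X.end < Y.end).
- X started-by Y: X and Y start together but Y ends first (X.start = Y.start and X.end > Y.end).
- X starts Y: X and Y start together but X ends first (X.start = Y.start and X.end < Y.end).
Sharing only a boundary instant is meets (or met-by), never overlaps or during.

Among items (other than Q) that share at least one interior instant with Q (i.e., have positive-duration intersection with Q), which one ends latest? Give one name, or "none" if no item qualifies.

A

Target Q = [June 2, June 12].
A [June 10, June 20] → overlapped-by → candidate.
B [June 1, June 12] → finished-by → candidate.
C [June 16, June 17] → after → excluded.
G [June 16, June 25] → after → excluded.
H [June 25, June 28] → after → excluded.
N [June 25, June 28] → after → excluded.
P [June 7, June 17] → overlapped-by → candidate.
S [June 1, June 3] → overlaps → candidate.
U [June 14, June 16] → after → excluded.
Z [June 14, June 18] → after → excluded.
Among candidates, latest end is June 20 → A.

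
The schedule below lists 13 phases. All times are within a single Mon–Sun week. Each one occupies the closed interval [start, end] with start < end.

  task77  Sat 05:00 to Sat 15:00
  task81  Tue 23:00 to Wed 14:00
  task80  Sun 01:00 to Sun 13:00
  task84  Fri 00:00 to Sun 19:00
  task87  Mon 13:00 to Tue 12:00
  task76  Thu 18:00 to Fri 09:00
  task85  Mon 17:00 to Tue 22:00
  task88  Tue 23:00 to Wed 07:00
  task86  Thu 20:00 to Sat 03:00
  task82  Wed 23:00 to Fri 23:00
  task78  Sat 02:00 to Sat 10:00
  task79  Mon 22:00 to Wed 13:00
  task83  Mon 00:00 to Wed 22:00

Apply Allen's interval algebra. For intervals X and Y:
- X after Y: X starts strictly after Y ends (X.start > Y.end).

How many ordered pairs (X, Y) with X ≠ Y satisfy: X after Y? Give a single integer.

Checking all 156 ordered pairs for relation 'after'; matching pairs in alphabetical order:
(task76, task79): task76 after task79 ✓
(task76, task81): task76 after task81 ✓
(task76, task83): task76 after task83 ✓
(task76, task85): task76 after task85 ✓
(task76, task87): task76 after task87 ✓
(task76, task88): task76 after task88 ✓
(task77, task76): task77 after task76 ✓
(task77, task79): task77 after task79 ✓
(task77, task81): task77 after task81 ✓
(task77, task82): task77 after task82 ✓
(task77, task83): task77 after task83 ✓
(task77, task85): task77 after task85 ✓
(task77, task86): task77 after task86 ✓
(task77, task87): task77 after task87 ✓
(task77, task88): task77 after task88 ✓
(task78, task76): task78 after task76 ✓
(task78, task79): task78 after task79 ✓
(task78, task81): task78 after task81 ✓
(task78, task82): task78 after task82 ✓
(task78, task83): task78 after task83 ✓
(task78, task85): task78 after task85 ✓
(task78, task87): task78 after task87 ✓
(task78, task88): task78 after task88 ✓
(task80, task76): task80 after task76 ✓
... plus 32 further pairs not listed.
Count: 56.

56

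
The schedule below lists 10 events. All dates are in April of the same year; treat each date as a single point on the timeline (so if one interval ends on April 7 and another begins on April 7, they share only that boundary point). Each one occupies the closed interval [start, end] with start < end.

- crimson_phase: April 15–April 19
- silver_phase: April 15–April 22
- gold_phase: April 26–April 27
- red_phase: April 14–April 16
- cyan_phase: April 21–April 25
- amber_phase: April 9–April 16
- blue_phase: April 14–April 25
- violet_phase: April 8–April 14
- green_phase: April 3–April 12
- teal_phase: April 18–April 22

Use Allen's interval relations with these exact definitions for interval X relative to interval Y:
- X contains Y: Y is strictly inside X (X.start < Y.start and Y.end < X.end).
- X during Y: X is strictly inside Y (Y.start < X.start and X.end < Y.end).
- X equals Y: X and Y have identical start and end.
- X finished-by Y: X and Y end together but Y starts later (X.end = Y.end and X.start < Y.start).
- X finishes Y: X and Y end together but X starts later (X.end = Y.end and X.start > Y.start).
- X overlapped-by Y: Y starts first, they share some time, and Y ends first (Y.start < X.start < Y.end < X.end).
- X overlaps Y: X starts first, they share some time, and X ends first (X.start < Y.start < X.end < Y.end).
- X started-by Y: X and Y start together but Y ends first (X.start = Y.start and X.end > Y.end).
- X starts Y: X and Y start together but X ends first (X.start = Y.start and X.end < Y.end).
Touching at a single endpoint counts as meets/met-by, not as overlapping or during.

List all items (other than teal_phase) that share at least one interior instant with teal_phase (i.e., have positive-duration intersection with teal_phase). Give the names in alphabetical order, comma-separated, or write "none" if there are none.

Target teal_phase = [April 18, April 22].
amber_phase [April 9, April 16] → before → no.
blue_phase [April 14, April 25] → contains → yes.
crimson_phase [April 15, April 19] → overlaps → yes.
cyan_phase [April 21, April 25] → overlapped-by → yes.
gold_phase [April 26, April 27] → after → no.
green_phase [April 3, April 12] → before → no.
red_phase [April 14, April 16] → before → no.
silver_phase [April 15, April 22] → finished-by → yes.
violet_phase [April 8, April 14] → before → no.
Result: blue_phase, crimson_phase, cyan_phase, silver_phase.

blue_phase, crimson_phase, cyan_phase, silver_phase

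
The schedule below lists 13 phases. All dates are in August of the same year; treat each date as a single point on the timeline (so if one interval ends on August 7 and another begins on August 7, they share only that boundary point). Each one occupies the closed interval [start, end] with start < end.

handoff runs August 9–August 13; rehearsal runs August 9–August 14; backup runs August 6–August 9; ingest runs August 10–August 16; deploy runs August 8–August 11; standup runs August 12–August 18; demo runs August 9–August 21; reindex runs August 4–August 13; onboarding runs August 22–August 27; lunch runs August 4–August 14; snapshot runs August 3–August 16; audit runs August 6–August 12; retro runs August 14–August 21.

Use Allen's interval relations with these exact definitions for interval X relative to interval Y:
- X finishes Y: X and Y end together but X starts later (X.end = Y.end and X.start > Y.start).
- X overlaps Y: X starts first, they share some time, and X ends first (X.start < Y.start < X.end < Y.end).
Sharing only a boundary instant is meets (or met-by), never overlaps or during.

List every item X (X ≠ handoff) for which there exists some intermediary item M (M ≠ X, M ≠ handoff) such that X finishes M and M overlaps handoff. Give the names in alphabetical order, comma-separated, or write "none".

none

Target handoff = [August 9, August 13].
Intermediaries M with M overlaps handoff: audit, deploy.
Via audit — items with X finishes audit: none.
Via deploy — items with X finishes deploy: none.
Union: none.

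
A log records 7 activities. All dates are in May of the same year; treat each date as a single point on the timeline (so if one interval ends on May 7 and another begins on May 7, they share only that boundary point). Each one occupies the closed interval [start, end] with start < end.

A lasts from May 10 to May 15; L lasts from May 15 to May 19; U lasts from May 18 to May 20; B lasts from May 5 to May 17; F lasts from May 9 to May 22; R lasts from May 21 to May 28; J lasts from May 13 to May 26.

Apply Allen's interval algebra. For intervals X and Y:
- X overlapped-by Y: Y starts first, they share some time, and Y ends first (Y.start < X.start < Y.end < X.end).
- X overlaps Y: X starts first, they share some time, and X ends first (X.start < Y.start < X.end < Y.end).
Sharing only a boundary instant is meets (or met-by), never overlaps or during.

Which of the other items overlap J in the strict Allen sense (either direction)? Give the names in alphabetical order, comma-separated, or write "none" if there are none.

A, B, F, R

Target J = [May 13, May 26].
A [May 10, May 15] → overlaps → yes.
B [May 5, May 17] → overlaps → yes.
F [May 9, May 22] → overlaps → yes.
L [May 15, May 19] → during → no.
R [May 21, May 28] → overlapped-by → yes.
U [May 18, May 20] → during → no.
Result: A, B, F, R.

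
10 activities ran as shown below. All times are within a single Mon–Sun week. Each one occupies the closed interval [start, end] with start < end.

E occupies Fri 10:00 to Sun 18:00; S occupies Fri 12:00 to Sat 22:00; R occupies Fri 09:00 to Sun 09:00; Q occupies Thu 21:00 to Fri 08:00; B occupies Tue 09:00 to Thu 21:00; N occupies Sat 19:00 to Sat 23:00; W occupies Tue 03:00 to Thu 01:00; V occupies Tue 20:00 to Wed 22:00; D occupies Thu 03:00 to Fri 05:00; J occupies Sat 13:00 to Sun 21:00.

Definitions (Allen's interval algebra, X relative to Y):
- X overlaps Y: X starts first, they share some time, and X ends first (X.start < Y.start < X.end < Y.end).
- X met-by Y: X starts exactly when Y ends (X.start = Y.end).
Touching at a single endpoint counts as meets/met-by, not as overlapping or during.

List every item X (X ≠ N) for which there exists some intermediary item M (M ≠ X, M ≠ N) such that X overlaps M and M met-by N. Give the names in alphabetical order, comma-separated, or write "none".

none

Target N = [Sat 19:00, Sat 23:00].
Intermediaries M with M met-by N: none.
Union: none.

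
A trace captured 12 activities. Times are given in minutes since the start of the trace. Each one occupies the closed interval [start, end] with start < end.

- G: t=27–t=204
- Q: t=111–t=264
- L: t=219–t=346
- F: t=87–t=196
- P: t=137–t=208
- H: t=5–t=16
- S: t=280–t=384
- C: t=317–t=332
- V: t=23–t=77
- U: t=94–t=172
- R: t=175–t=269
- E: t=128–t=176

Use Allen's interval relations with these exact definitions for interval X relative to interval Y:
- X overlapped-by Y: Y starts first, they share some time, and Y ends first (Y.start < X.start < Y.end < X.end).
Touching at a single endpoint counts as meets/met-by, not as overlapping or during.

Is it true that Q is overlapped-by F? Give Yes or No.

Yes

Q = [t=111, t=264], F = [t=87, t=196].
Actual relation of Q to F: overlapped-by.
Asked whether 'overlapped-by' holds → Yes.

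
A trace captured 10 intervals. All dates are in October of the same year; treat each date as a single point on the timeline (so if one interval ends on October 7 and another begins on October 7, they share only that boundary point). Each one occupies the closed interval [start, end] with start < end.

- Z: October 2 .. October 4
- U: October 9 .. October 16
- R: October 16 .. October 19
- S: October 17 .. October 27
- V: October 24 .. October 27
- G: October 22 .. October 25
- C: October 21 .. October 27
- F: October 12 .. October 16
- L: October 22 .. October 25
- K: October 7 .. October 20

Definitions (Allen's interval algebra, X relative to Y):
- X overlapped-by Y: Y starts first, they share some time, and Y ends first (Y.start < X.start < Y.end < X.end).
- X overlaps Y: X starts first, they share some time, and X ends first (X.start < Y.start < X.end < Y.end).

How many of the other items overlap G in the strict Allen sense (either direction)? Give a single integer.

Target G = [October 22, October 25].
C [October 21, October 27] → contains → no.
F [October 12, October 16] → before → no.
K [October 7, October 20] → before → no.
L [October 22, October 25] → equals → no.
R [October 16, October 19] → before → no.
S [October 17, October 27] → contains → no.
U [October 9, October 16] → before → no.
V [October 24, October 27] → overlapped-by → counts.
Z [October 2, October 4] → before → no.
Total: 1.

1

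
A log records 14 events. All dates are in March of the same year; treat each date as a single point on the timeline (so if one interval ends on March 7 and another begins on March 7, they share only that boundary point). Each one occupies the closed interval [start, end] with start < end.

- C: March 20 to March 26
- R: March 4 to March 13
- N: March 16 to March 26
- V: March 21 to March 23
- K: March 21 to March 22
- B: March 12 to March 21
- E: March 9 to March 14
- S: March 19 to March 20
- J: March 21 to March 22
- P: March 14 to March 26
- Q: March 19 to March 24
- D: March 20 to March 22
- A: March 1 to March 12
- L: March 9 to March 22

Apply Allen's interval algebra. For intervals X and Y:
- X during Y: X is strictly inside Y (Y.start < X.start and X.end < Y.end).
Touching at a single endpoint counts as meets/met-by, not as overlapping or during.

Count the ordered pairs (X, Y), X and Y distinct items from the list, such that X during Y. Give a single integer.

Checking all 182 ordered pairs for relation 'during'; matching pairs in alphabetical order:
(B, L): B during L ✓
(D, N): D during N ✓
(D, P): D during P ✓
(D, Q): D during Q ✓
(J, C): J during C ✓
(J, N): J during N ✓
(J, P): J during P ✓
(J, Q): J during Q ✓
(K, C): K during C ✓
(K, N): K during N ✓
(K, P): K during P ✓
(K, Q): K during Q ✓
(Q, N): Q during N ✓
(Q, P): Q during P ✓
(S, B): S during B ✓
(S, L): S during L ✓
(S, N): S during N ✓
(S, P): S during P ✓
(V, C): V during C ✓
(V, N): V during N ✓
(V, P): V during P ✓
(V, Q): V during Q ✓
Count: 22.

22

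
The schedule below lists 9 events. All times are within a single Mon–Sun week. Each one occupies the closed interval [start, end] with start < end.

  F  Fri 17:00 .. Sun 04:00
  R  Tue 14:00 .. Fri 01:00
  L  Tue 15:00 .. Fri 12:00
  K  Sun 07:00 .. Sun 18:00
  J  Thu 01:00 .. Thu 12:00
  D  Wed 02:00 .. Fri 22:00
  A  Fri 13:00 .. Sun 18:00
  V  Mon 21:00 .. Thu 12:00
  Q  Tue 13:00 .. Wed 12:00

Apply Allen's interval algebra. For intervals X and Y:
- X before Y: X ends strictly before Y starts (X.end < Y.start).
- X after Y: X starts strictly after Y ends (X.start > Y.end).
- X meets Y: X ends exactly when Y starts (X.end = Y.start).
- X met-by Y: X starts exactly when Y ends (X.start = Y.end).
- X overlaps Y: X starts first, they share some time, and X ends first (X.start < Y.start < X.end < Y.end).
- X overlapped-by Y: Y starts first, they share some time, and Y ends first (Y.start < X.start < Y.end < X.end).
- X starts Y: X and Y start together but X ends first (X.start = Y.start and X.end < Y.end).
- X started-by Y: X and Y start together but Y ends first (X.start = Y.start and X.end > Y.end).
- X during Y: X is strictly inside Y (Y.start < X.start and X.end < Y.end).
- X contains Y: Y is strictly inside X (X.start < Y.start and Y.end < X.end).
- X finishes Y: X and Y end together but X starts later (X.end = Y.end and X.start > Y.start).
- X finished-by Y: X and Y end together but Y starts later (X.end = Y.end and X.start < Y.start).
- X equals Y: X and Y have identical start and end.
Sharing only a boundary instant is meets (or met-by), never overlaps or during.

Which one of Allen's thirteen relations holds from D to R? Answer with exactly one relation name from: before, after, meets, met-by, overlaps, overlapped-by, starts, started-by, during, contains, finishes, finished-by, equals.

overlapped-by

D = [Wed 02:00, Fri 22:00]; R = [Tue 14:00, Fri 01:00].
Compare endpoints: D.start > R.start, D.start < R.end, D.end > R.start, D.end > R.end.
That pattern is 'overlapped-by'.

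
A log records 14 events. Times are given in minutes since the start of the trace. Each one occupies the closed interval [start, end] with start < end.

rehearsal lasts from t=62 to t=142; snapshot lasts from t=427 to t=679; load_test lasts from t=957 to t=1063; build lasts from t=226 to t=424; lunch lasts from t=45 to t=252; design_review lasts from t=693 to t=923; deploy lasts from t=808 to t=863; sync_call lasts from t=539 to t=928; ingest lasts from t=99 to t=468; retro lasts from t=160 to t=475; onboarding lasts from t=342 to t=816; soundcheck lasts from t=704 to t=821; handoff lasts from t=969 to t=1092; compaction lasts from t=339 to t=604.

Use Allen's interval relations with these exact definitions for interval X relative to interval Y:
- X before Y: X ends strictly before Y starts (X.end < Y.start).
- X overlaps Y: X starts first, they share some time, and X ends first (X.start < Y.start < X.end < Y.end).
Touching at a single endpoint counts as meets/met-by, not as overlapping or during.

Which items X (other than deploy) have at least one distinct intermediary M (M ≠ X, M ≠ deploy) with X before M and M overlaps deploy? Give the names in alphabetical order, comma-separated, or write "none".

Target deploy = [t=808, t=863].
Intermediaries M with M overlaps deploy: onboarding, soundcheck.
Via onboarding — items with X before onboarding: lunch, rehearsal.
Via soundcheck — items with X before soundcheck: build, compaction, ingest, lunch, rehearsal, retro, snapshot.
Union: build, compaction, ingest, lunch, rehearsal, retro, snapshot.

build, compaction, ingest, lunch, rehearsal, retro, snapshot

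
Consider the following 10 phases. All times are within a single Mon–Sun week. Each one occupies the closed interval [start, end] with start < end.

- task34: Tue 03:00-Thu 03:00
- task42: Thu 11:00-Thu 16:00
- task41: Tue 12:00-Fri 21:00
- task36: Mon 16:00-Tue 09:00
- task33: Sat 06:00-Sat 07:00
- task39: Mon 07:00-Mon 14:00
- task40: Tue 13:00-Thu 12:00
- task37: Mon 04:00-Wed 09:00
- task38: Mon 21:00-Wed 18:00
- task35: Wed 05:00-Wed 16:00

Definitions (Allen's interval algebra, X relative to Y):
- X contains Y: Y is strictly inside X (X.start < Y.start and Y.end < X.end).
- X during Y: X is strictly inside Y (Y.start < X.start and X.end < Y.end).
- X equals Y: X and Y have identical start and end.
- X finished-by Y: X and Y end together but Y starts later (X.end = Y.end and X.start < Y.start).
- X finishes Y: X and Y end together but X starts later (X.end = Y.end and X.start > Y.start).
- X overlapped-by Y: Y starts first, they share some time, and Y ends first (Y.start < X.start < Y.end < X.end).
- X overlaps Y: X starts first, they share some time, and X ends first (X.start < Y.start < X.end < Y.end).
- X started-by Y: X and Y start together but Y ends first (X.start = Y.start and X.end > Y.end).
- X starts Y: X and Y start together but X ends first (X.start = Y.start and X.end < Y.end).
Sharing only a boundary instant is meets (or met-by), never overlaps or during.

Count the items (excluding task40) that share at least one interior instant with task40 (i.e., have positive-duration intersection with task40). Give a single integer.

Target task40 = [Tue 13:00, Thu 12:00].
task33 [Sat 06:00, Sat 07:00] → after → no.
task34 [Tue 03:00, Thu 03:00] → overlaps → counts.
task35 [Wed 05:00, Wed 16:00] → during → counts.
task36 [Mon 16:00, Tue 09:00] → before → no.
task37 [Mon 04:00, Wed 09:00] → overlaps → counts.
task38 [Mon 21:00, Wed 18:00] → overlaps → counts.
task39 [Mon 07:00, Mon 14:00] → before → no.
task41 [Tue 12:00, Fri 21:00] → contains → counts.
task42 [Thu 11:00, Thu 16:00] → overlapped-by → counts.
Total: 6.

6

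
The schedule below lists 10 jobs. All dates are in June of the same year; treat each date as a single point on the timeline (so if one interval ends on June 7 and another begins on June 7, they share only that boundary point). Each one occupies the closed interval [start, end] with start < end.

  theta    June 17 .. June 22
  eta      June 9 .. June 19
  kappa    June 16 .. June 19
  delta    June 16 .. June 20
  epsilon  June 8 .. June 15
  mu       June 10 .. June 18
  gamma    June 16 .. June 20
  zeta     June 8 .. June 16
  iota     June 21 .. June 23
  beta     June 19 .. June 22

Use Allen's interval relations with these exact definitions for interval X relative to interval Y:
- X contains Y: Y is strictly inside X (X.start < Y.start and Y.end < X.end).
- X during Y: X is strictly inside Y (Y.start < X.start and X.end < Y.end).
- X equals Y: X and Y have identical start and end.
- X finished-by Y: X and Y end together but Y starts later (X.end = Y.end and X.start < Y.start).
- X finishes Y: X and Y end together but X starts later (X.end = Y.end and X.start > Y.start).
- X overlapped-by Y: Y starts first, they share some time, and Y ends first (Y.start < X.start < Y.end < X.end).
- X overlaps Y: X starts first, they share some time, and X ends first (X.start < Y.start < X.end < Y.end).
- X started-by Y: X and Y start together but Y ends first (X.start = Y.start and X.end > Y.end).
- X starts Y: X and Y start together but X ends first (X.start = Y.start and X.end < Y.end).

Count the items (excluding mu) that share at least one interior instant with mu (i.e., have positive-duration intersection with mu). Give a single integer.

7

Target mu = [June 10, June 18].
beta [June 19, June 22] → after → no.
delta [June 16, June 20] → overlapped-by → counts.
epsilon [June 8, June 15] → overlaps → counts.
eta [June 9, June 19] → contains → counts.
gamma [June 16, June 20] → overlapped-by → counts.
iota [June 21, June 23] → after → no.
kappa [June 16, June 19] → overlapped-by → counts.
theta [June 17, June 22] → overlapped-by → counts.
zeta [June 8, June 16] → overlaps → counts.
Total: 7.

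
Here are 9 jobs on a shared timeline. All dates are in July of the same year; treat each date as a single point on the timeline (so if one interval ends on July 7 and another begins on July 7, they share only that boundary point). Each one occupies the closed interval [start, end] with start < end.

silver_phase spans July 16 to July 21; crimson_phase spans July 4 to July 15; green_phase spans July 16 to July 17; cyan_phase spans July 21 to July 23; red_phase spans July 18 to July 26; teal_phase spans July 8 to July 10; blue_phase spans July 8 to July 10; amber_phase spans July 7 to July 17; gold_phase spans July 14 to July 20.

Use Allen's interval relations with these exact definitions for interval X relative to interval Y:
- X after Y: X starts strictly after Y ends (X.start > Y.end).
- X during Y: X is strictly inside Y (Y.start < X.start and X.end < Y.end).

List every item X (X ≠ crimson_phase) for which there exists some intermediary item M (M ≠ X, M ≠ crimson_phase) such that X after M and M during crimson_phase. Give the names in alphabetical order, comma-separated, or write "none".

Target crimson_phase = [July 4, July 15].
Intermediaries M with M during crimson_phase: blue_phase, teal_phase.
Via blue_phase — items with X after blue_phase: cyan_phase, gold_phase, green_phase, red_phase, silver_phase.
Via teal_phase — items with X after teal_phase: cyan_phase, gold_phase, green_phase, red_phase, silver_phase.
Union: cyan_phase, gold_phase, green_phase, red_phase, silver_phase.

cyan_phase, gold_phase, green_phase, red_phase, silver_phase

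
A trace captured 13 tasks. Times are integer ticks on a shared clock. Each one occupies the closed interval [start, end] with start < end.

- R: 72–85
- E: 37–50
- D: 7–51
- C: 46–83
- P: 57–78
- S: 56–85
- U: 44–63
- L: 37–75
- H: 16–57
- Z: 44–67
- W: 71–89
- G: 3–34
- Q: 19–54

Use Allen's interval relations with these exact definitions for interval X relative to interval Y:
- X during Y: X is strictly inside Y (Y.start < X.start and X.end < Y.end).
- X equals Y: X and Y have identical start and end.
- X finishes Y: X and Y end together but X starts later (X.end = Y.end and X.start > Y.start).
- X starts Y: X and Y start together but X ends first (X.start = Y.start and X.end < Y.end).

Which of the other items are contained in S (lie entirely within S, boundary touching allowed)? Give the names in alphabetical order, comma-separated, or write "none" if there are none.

P, R

Target S = [56, 85].
C [46, 83] → overlaps → no.
D [7, 51] → before → no.
E [37, 50] → before → no.
G [3, 34] → before → no.
H [16, 57] → overlaps → no.
L [37, 75] → overlaps → no.
P [57, 78] → during → yes.
Q [19, 54] → before → no.
R [72, 85] → finishes → yes.
U [44, 63] → overlaps → no.
W [71, 89] → overlapped-by → no.
Z [44, 67] → overlaps → no.
Result: P, R.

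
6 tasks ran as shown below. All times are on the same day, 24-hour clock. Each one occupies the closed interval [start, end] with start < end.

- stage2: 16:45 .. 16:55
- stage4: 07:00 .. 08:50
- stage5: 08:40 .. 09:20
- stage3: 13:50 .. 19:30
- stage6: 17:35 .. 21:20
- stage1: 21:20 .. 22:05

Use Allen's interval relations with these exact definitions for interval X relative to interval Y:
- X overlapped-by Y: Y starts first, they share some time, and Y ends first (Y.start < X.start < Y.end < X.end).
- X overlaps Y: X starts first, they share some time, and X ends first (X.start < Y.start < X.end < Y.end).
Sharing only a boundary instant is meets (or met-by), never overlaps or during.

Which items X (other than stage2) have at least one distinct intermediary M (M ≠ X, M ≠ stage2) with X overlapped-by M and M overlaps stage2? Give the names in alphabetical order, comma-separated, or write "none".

Target stage2 = [16:45, 16:55].
Intermediaries M with M overlaps stage2: none.
Union: none.

none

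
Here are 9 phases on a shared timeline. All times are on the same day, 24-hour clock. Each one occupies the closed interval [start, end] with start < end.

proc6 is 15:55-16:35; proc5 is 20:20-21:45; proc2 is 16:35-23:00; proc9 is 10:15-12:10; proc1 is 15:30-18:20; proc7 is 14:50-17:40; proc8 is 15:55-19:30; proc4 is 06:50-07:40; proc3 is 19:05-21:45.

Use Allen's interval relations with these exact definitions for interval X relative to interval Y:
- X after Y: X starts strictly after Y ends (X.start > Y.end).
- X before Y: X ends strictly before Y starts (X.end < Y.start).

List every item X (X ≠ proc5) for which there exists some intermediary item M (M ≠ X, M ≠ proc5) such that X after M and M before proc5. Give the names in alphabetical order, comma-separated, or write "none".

Target proc5 = [20:20, 21:45].
Intermediaries M with M before proc5: proc1, proc4, proc6, proc7, proc8, proc9.
Via proc1 — items with X after proc1: proc3.
Via proc4 — items with X after proc4: proc1, proc2, proc3, proc6, proc7, proc8, proc9.
Via proc6 — items with X after proc6: proc3.
Via proc7 — items with X after proc7: proc3.
Via proc8 — items with X after proc8: none.
Via proc9 — items with X after proc9: proc1, proc2, proc3, proc6, proc7, proc8.
Union: proc1, proc2, proc3, proc6, proc7, proc8, proc9.

proc1, proc2, proc3, proc6, proc7, proc8, proc9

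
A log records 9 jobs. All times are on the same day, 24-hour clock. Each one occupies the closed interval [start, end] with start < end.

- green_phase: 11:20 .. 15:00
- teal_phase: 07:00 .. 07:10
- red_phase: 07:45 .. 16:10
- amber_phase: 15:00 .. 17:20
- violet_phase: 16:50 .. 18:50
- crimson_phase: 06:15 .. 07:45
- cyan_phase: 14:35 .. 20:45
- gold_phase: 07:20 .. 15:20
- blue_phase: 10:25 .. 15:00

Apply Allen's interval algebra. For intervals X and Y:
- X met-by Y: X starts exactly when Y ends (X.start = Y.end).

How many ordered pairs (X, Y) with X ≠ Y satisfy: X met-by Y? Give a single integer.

Checking all 72 ordered pairs for relation 'met-by'; matching pairs in alphabetical order:
(amber_phase, blue_phase): amber_phase met-by blue_phase ✓
(amber_phase, green_phase): amber_phase met-by green_phase ✓
(red_phase, crimson_phase): red_phase met-by crimson_phase ✓
Count: 3.

3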